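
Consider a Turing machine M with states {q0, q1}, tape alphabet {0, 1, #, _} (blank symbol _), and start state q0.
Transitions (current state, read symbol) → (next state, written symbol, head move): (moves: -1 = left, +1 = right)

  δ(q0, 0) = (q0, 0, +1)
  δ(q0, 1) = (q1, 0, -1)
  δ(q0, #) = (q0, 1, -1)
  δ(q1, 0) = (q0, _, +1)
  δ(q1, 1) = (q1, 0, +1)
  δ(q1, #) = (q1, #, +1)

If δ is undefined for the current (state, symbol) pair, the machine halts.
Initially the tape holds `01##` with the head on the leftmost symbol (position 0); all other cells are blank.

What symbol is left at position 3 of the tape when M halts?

0

q0 | [0]1##_   read 0 → write 0, move +1, go to q0
q0 | 0[1]##_   read 1 → write 0, move -1, go to q1
q1 | [0]0##_   read 0 → write _, move +1, go to q0
q0 | _[0]##_   read 0 → write 0, move +1, go to q0
q0 | _0[#]#_   read # → write 1, move -1, go to q0
q0 | _[0]1#_   read 0 → write 0, move +1, go to q0
q0 | _0[1]#_   read 1 → write 0, move -1, go to q1
q1 | _[0]0#_   read 0 → write _, move +1, go to q0
q0 | __[0]#_   read 0 → write 0, move +1, go to q0
q0 | __0[#]_   read # → write 1, move -1, go to q0
q0 | __[0]1_   read 0 → write 0, move +1, go to q0
q0 | __0[1]_   read 1 → write 0, move -1, go to q1
q1 | __[0]0_   read 0 → write _, move +1, go to q0
q0 | ___[0]_   read 0 → write 0, move +1, go to q0
q0 | ___0[_]
Cell 3 holds 0 when M halts.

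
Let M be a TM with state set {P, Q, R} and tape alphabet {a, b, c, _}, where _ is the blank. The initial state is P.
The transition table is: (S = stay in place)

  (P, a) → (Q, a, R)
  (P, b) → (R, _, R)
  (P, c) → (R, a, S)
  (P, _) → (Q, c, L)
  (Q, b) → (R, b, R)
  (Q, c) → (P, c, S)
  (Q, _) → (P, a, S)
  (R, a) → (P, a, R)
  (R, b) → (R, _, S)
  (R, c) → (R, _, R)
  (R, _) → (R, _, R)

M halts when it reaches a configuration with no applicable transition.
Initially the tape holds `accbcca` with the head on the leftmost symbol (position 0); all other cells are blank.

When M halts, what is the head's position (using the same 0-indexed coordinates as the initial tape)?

state=P head=0 tape=[a]ccbcca_   (P,a)→(Q,a,R)
state=Q head=1 tape=a[c]cbcca_   (Q,c)→(P,c,S)
state=P head=1 tape=a[c]cbcca_   (P,c)→(R,a,S)
state=R head=1 tape=a[a]cbcca_   (R,a)→(P,a,R)
state=P head=2 tape=aa[c]bcca_   (P,c)→(R,a,S)
state=R head=2 tape=aa[a]bcca_   (R,a)→(P,a,R)
state=P head=3 tape=aaa[b]cca_   (P,b)→(R,_,R)
state=R head=4 tape=aaa_[c]ca_   (R,c)→(R,_,R)
state=R head=5 tape=aaa__[c]a_   (R,c)→(R,_,R)
state=R head=6 tape=aaa___[a]_   (R,a)→(P,a,R)
state=P head=7 tape=aaa___a[_]   (P,_)→(Q,c,L)
state=Q head=6 tape=aaa___[a]c
At halt the head is at cell 6.

6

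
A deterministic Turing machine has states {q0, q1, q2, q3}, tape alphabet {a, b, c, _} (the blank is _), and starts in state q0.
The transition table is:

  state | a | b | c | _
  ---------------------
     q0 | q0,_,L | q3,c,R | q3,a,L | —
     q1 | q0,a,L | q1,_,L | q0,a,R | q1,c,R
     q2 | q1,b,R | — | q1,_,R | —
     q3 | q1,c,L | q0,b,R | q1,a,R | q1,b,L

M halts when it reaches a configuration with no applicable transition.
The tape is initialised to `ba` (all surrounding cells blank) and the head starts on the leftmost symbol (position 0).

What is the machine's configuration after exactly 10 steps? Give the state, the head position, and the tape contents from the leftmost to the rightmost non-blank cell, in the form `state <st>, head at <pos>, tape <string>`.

q0 | __[b]a   read b → write c, move R, go to q3
q3 | __c[a]   read a → write c, move L, go to q1
q1 | __[c]c   read c → write a, move R, go to q0
q0 | __a[c]   read c → write a, move L, go to q3
q3 | __[a]a   read a → write c, move L, go to q1
q1 | _[_]ca   read _ → write c, move R, go to q1
q1 | _c[c]a   read c → write a, move R, go to q0
q0 | _ca[a]   read a → write _, move L, go to q0
q0 | _c[a]_   read a → write _, move L, go to q0
q0 | _[c]__   read c → write a, move L, go to q3
q3 | [_]a__
After 10 steps: state q3, head at -2, tape a.

state q3, head at -2, tape a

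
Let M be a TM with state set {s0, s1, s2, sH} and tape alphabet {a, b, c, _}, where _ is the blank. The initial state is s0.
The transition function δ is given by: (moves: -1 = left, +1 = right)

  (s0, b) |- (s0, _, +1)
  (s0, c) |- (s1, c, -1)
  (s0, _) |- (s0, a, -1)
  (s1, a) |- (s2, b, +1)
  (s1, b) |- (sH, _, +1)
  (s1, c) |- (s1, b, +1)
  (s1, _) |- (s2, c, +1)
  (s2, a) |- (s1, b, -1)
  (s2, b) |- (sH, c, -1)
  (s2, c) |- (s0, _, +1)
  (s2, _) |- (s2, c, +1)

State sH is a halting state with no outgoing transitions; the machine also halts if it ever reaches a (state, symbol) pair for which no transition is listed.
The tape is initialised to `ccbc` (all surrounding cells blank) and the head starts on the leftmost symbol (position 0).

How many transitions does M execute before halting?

s0 | _[c]cbc_   read c → write c, move -1, go to s1
s1 | [_]ccbc_   read _ → write c, move +1, go to s2
s2 | c[c]cbc_   read c → write _, move +1, go to s0
s0 | c_[c]bc_   read c → write c, move -1, go to s1
s1 | c[_]cbc_   read _ → write c, move +1, go to s2
s2 | cc[c]bc_   read c → write _, move +1, go to s0
s0 | cc_[b]c_   read b → write _, move +1, go to s0
s0 | cc__[c]_   read c → write c, move -1, go to s1
s1 | cc_[_]c_   read _ → write c, move +1, go to s2
s2 | cc_c[c]_   read c → write _, move +1, go to s0
s0 | cc_c_[_]   read _ → write a, move -1, go to s0
s0 | cc_c[_]a   read _ → write a, move -1, go to s0
s0 | cc_[c]aa   read c → write c, move -1, go to s1
s1 | cc[_]caa   read _ → write c, move +1, go to s2
s2 | ccc[c]aa   read c → write _, move +1, go to s0
s0 | ccc_[a]a
M halts after 15 transitions.

15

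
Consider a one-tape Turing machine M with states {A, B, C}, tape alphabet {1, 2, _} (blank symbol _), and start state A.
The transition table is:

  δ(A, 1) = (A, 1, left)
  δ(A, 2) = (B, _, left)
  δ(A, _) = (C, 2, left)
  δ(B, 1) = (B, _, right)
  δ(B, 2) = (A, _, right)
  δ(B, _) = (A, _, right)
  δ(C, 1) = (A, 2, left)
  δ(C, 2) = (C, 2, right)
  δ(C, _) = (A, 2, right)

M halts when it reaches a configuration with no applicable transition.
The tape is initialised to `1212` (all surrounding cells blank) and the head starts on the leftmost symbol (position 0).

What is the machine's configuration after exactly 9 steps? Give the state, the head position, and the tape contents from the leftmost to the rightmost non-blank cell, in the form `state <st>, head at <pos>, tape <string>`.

A | __[1]212   read 1 → write 1, move left, go to A
A | _[_]1212   read _ → write 2, move left, go to C
C | [_]21212   read _ → write 2, move right, go to A
A | 2[2]1212   read 2 → write _, move left, go to B
B | [2]_1212   read 2 → write _, move right, go to A
A | _[_]1212   read _ → write 2, move left, go to C
C | [_]21212   read _ → write 2, move right, go to A
A | 2[2]1212   read 2 → write _, move left, go to B
B | [2]_1212   read 2 → write _, move right, go to A
A | _[_]1212
After 9 steps: state A, head at -1, tape 1212.

state A, head at -1, tape 1212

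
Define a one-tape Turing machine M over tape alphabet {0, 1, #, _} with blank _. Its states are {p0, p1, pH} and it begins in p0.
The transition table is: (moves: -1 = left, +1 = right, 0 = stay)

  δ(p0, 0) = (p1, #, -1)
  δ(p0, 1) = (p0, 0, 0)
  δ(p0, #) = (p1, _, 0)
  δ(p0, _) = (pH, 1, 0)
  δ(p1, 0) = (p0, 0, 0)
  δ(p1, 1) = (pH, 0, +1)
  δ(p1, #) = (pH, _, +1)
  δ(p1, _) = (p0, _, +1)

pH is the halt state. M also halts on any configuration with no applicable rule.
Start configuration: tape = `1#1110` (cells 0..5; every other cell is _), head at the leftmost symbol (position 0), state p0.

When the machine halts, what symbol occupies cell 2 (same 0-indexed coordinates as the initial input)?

state=p0 head=0 tape=_[1]#1110_   (p0,1)→(p0,0,0)
state=p0 head=0 tape=_[0]#1110_   (p0,0)→(p1,#,-1)
state=p1 head=-1 tape=[_]##1110_   (p1,_)→(p0,_,+1)
state=p0 head=0 tape=_[#]#1110_   (p0,#)→(p1,_,0)
state=p1 head=0 tape=_[_]#1110_   (p1,_)→(p0,_,+1)
state=p0 head=1 tape=__[#]1110_   (p0,#)→(p1,_,0)
state=p1 head=1 tape=__[_]1110_   (p1,_)→(p0,_,+1)
state=p0 head=2 tape=___[1]110_   (p0,1)→(p0,0,0)
state=p0 head=2 tape=___[0]110_   (p0,0)→(p1,#,-1)
state=p1 head=1 tape=__[_]#110_   (p1,_)→(p0,_,+1)
state=p0 head=2 tape=___[#]110_   (p0,#)→(p1,_,0)
state=p1 head=2 tape=___[_]110_   (p1,_)→(p0,_,+1)
state=p0 head=3 tape=____[1]10_   (p0,1)→(p0,0,0)
state=p0 head=3 tape=____[0]10_   (p0,0)→(p1,#,-1)
state=p1 head=2 tape=___[_]#10_   (p1,_)→(p0,_,+1)
state=p0 head=3 tape=____[#]10_   (p0,#)→(p1,_,0)
state=p1 head=3 tape=____[_]10_   (p1,_)→(p0,_,+1)
state=p0 head=4 tape=_____[1]0_   (p0,1)→(p0,0,0)
state=p0 head=4 tape=_____[0]0_   (p0,0)→(p1,#,-1)
state=p1 head=3 tape=____[_]#0_   (p1,_)→(p0,_,+1)
state=p0 head=4 tape=_____[#]0_   (p0,#)→(p1,_,0)
state=p1 head=4 tape=_____[_]0_   (p1,_)→(p0,_,+1)
state=p0 head=5 tape=______[0]_   (p0,0)→(p1,#,-1)
state=p1 head=4 tape=_____[_]#_   (p1,_)→(p0,_,+1)
state=p0 head=5 tape=______[#]_   (p0,#)→(p1,_,0)
state=p1 head=5 tape=______[_]_   (p1,_)→(p0,_,+1)
state=p0 head=6 tape=_______[_]   (p0,_)→(pH,1,0)
state=pH head=6 tape=_______[1]
Cell 2 holds _ when M halts.

_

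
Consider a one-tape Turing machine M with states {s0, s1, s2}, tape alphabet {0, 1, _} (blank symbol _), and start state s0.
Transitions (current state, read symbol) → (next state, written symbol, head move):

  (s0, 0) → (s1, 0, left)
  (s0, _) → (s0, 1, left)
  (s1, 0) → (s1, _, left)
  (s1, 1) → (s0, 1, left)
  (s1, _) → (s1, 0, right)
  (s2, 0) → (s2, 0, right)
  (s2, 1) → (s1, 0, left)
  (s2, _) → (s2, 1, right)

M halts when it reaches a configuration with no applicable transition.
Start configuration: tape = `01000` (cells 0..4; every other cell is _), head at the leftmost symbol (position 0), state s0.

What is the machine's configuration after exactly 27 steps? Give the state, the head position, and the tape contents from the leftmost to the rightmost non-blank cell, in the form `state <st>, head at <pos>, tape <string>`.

state s1, head at -3, tape 00__01000

s0 | ____[0]1000   read 0 → write 0, move left, go to s1
s1 | ___[_]01000   read _ → write 0, move right, go to s1
s1 | ___0[0]1000   read 0 → write _, move left, go to s1
s1 | ___[0]_1000   read 0 → write _, move left, go to s1
s1 | __[_]__1000   read _ → write 0, move right, go to s1
s1 | __0[_]_1000   read _ → write 0, move right, go to s1
s1 | __00[_]1000   read _ → write 0, move right, go to s1
s1 | __000[1]000   read 1 → write 1, move left, go to s0
s0 | __00[0]1000   read 0 → write 0, move left, go to s1
s1 | __0[0]01000   read 0 → write _, move left, go to s1
s1 | __[0]_01000   read 0 → write _, move left, go to s1
s1 | _[_]__01000   read _ → write 0, move right, go to s1
s1 | _0[_]_01000   read _ → write 0, move right, go to s1
s1 | _00[_]01000   read _ → write 0, move right, go to s1
s1 | _000[0]1000   read 0 → write _, move left, go to s1
s1 | _00[0]_1000   read 0 → write _, move left, go to s1
s1 | _0[0]__1000   read 0 → write _, move left, go to s1
s1 | _[0]___1000   read 0 → write _, move left, go to s1
s1 | [_]____1000   read _ → write 0, move right, go to s1
s1 | 0[_]___1000   read _ → write 0, move right, go to s1
s1 | 00[_]__1000   read _ → write 0, move right, go to s1
s1 | 000[_]_1000   read _ → write 0, move right, go to s1
s1 | 0000[_]1000   read _ → write 0, move right, go to s1
s1 | 00000[1]000   read 1 → write 1, move left, go to s0
s0 | 0000[0]1000   read 0 → write 0, move left, go to s1
s1 | 000[0]01000   read 0 → write _, move left, go to s1
s1 | 00[0]_01000   read 0 → write _, move left, go to s1
s1 | 0[0]__01000
After 27 steps: state s1, head at -3, tape 00__01000.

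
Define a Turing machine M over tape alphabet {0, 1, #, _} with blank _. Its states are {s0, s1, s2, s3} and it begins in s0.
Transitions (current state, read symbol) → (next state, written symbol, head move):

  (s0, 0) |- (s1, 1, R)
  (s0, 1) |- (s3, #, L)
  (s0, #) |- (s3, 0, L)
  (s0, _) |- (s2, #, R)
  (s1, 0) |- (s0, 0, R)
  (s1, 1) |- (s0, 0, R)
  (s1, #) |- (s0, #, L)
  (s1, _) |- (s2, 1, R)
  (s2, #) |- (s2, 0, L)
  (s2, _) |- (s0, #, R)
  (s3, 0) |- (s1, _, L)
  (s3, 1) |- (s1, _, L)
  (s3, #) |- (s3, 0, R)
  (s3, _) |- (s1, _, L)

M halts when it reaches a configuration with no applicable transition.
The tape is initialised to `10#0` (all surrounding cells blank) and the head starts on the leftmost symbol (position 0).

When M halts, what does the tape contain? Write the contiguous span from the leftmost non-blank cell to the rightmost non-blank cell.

state=s0 head=0 tape=__[1]0#0   (s0,1)→(s3,#,L)
state=s3 head=-1 tape=_[_]#0#0   (s3,_)→(s1,_,L)
state=s1 head=-2 tape=[_]_#0#0   (s1,_)→(s2,1,R)
state=s2 head=-1 tape=1[_]#0#0   (s2,_)→(s0,#,R)
state=s0 head=0 tape=1#[#]0#0   (s0,#)→(s3,0,L)
state=s3 head=-1 tape=1[#]00#0   (s3,#)→(s3,0,R)
state=s3 head=0 tape=10[0]0#0   (s3,0)→(s1,_,L)
state=s1 head=-1 tape=1[0]_0#0   (s1,0)→(s0,0,R)
state=s0 head=0 tape=10[_]0#0   (s0,_)→(s2,#,R)
state=s2 head=1 tape=10#[0]#0
The non-blank tape span at halt is 10#0#0.

10#0#0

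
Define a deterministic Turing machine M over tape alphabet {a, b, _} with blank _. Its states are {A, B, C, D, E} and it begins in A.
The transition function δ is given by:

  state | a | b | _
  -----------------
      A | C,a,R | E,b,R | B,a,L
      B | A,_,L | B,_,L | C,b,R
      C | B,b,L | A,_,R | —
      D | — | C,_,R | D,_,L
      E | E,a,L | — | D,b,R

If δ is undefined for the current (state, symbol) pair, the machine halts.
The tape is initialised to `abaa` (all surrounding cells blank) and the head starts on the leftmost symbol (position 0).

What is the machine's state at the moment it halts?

state=A head=0 tape=___[a]baa   (A,a)→(C,a,R)
state=C head=1 tape=___a[b]aa   (C,b)→(A,_,R)
state=A head=2 tape=___a_[a]a   (A,a)→(C,a,R)
state=C head=3 tape=___a_a[a]   (C,a)→(B,b,L)
state=B head=2 tape=___a_[a]b   (B,a)→(A,_,L)
state=A head=1 tape=___a[_]_b   (A,_)→(B,a,L)
state=B head=0 tape=___[a]a_b   (B,a)→(A,_,L)
state=A head=-1 tape=__[_]_a_b   (A,_)→(B,a,L)
state=B head=-2 tape=_[_]a_a_b   (B,_)→(C,b,R)
state=C head=-1 tape=_b[a]_a_b   (C,a)→(B,b,L)
state=B head=-2 tape=_[b]b_a_b   (B,b)→(B,_,L)
state=B head=-3 tape=[_]_b_a_b   (B,_)→(C,b,R)
state=C head=-2 tape=b[_]b_a_b
No transition is defined for (C, _); M halts in state C.

C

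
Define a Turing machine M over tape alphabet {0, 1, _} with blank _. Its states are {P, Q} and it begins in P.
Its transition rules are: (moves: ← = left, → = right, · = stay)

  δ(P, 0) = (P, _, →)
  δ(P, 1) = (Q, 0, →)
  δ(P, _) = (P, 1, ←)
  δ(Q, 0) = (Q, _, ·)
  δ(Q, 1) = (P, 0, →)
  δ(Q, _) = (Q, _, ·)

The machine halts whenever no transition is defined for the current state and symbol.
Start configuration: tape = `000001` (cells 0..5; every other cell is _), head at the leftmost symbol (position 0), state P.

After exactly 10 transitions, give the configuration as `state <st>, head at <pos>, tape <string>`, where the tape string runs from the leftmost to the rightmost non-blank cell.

state=P head=0 tape=[0]00001_   (P,0)→(P,_,→)
state=P head=1 tape=_[0]0001_   (P,0)→(P,_,→)
state=P head=2 tape=__[0]001_   (P,0)→(P,_,→)
state=P head=3 tape=___[0]01_   (P,0)→(P,_,→)
state=P head=4 tape=____[0]1_   (P,0)→(P,_,→)
state=P head=5 tape=_____[1]_   (P,1)→(Q,0,→)
state=Q head=6 tape=_____0[_]   (Q,_)→(Q,_,·)
state=Q head=6 tape=_____0[_]   (Q,_)→(Q,_,·)
state=Q head=6 tape=_____0[_]   (Q,_)→(Q,_,·)
state=Q head=6 tape=_____0[_]   (Q,_)→(Q,_,·)
state=Q head=6 tape=_____0[_]
After 10 steps: state Q, head at 6, tape 0.

state Q, head at 6, tape 0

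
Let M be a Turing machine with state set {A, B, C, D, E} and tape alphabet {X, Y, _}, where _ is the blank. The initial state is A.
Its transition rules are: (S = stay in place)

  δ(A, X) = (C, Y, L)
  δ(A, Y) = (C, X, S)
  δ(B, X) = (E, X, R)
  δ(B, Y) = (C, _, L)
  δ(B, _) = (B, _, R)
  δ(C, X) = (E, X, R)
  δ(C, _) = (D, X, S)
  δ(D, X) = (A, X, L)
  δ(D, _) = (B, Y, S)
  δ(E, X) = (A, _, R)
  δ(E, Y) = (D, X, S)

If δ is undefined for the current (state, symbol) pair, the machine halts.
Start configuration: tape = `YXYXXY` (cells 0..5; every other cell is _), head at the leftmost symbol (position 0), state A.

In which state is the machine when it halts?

A

A | __[Y]XYXXY   read Y → write X, move S, go to C
C | __[X]XYXXY   read X → write X, move R, go to E
E | __X[X]YXXY   read X → write _, move R, go to A
A | __X_[Y]XXY   read Y → write X, move S, go to C
C | __X_[X]XXY   read X → write X, move R, go to E
E | __X_X[X]XY   read X → write _, move R, go to A
A | __X_X_[X]Y   read X → write Y, move L, go to C
C | __X_X[_]YY   read _ → write X, move S, go to D
D | __X_X[X]YY   read X → write X, move L, go to A
A | __X_[X]XYY   read X → write Y, move L, go to C
C | __X[_]YXYY   read _ → write X, move S, go to D
D | __X[X]YXYY   read X → write X, move L, go to A
A | __[X]XYXYY   read X → write Y, move L, go to C
C | _[_]YXYXYY   read _ → write X, move S, go to D
D | _[X]YXYXYY   read X → write X, move L, go to A
A | [_]XYXYXYY
No transition is defined for (A, _); M halts in state A.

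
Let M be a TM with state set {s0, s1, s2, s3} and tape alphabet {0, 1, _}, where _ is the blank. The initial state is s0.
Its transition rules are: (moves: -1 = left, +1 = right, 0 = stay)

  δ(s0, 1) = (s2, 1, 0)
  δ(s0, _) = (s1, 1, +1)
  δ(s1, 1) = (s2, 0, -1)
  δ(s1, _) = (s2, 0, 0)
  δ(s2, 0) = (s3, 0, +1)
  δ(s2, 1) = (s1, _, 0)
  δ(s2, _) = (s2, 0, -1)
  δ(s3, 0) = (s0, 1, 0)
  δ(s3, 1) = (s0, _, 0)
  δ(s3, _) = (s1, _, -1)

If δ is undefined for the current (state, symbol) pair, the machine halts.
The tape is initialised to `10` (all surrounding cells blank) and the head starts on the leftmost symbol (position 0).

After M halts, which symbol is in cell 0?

state=s0 head=0 tape=[1]0_   (s0,1)→(s2,1,0)
state=s2 head=0 tape=[1]0_   (s2,1)→(s1,_,0)
state=s1 head=0 tape=[_]0_   (s1,_)→(s2,0,0)
state=s2 head=0 tape=[0]0_   (s2,0)→(s3,0,+1)
state=s3 head=1 tape=0[0]_   (s3,0)→(s0,1,0)
state=s0 head=1 tape=0[1]_   (s0,1)→(s2,1,0)
state=s2 head=1 tape=0[1]_   (s2,1)→(s1,_,0)
state=s1 head=1 tape=0[_]_   (s1,_)→(s2,0,0)
state=s2 head=1 tape=0[0]_   (s2,0)→(s3,0,+1)
state=s3 head=2 tape=00[_]   (s3,_)→(s1,_,-1)
state=s1 head=1 tape=0[0]_
Cell 0 holds 0 when M halts.

0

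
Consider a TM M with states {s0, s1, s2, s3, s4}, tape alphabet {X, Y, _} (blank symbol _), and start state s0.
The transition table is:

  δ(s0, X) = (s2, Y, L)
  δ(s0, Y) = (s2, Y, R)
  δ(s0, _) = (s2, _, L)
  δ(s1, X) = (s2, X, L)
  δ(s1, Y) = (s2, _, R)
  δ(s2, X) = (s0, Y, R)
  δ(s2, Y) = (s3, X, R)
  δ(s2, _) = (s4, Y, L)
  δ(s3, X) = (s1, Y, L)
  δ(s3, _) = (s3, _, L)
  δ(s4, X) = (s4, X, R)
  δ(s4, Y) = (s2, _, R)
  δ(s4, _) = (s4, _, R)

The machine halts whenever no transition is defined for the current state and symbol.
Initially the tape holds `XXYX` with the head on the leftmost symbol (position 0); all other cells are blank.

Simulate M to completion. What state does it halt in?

s3

state=s0 head=0 tape=__[X]XYX   (s0,X)→(s2,Y,L)
state=s2 head=-1 tape=_[_]YXYX   (s2,_)→(s4,Y,L)
state=s4 head=-2 tape=[_]YYXYX   (s4,_)→(s4,_,R)
state=s4 head=-1 tape=_[Y]YXYX   (s4,Y)→(s2,_,R)
state=s2 head=0 tape=__[Y]XYX   (s2,Y)→(s3,X,R)
state=s3 head=1 tape=__X[X]YX   (s3,X)→(s1,Y,L)
state=s1 head=0 tape=__[X]YYX   (s1,X)→(s2,X,L)
state=s2 head=-1 tape=_[_]XYYX   (s2,_)→(s4,Y,L)
state=s4 head=-2 tape=[_]YXYYX   (s4,_)→(s4,_,R)
state=s4 head=-1 tape=_[Y]XYYX   (s4,Y)→(s2,_,R)
state=s2 head=0 tape=__[X]YYX   (s2,X)→(s0,Y,R)
state=s0 head=1 tape=__Y[Y]YX   (s0,Y)→(s2,Y,R)
state=s2 head=2 tape=__YY[Y]X   (s2,Y)→(s3,X,R)
state=s3 head=3 tape=__YYX[X]   (s3,X)→(s1,Y,L)
state=s1 head=2 tape=__YY[X]Y   (s1,X)→(s2,X,L)
state=s2 head=1 tape=__Y[Y]XY   (s2,Y)→(s3,X,R)
state=s3 head=2 tape=__YX[X]Y   (s3,X)→(s1,Y,L)
state=s1 head=1 tape=__Y[X]YY   (s1,X)→(s2,X,L)
state=s2 head=0 tape=__[Y]XYY   (s2,Y)→(s3,X,R)
state=s3 head=1 tape=__X[X]YY   (s3,X)→(s1,Y,L)
state=s1 head=0 tape=__[X]YYY   (s1,X)→(s2,X,L)
state=s2 head=-1 tape=_[_]XYYY   (s2,_)→(s4,Y,L)
state=s4 head=-2 tape=[_]YXYYY   (s4,_)→(s4,_,R)
state=s4 head=-1 tape=_[Y]XYYY   (s4,Y)→(s2,_,R)
state=s2 head=0 tape=__[X]YYY   (s2,X)→(s0,Y,R)
state=s0 head=1 tape=__Y[Y]YY   (s0,Y)→(s2,Y,R)
state=s2 head=2 tape=__YY[Y]Y   (s2,Y)→(s3,X,R)
state=s3 head=3 tape=__YYX[Y]
No transition is defined for (s3, Y); M halts in state s3.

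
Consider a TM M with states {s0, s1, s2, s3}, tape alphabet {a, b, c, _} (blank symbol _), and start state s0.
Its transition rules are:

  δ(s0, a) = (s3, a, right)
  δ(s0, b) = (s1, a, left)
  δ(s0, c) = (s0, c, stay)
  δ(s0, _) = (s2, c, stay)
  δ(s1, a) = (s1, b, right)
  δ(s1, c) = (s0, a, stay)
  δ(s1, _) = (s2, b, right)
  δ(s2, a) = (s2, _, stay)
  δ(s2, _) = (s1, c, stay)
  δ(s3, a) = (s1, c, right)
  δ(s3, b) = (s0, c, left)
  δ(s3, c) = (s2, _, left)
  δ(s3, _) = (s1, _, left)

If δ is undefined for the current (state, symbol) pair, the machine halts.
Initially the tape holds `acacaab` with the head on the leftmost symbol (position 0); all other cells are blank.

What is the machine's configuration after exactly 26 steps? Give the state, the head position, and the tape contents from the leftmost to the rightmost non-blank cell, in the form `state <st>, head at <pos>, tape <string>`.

state s1, head at 6, tape bbbbacb

state=s0 head=0 tape=[a]cacaab   (s0,a)→(s3,a,right)
state=s3 head=1 tape=a[c]acaab   (s3,c)→(s2,_,left)
state=s2 head=0 tape=[a]_acaab   (s2,a)→(s2,_,stay)
state=s2 head=0 tape=[_]_acaab   (s2,_)→(s1,c,stay)
state=s1 head=0 tape=[c]_acaab   (s1,c)→(s0,a,stay)
state=s0 head=0 tape=[a]_acaab   (s0,a)→(s3,a,right)
state=s3 head=1 tape=a[_]acaab   (s3,_)→(s1,_,left)
state=s1 head=0 tape=[a]_acaab   (s1,a)→(s1,b,right)
state=s1 head=1 tape=b[_]acaab   (s1,_)→(s2,b,right)
state=s2 head=2 tape=bb[a]caab   (s2,a)→(s2,_,stay)
state=s2 head=2 tape=bb[_]caab   (s2,_)→(s1,c,stay)
state=s1 head=2 tape=bb[c]caab   (s1,c)→(s0,a,stay)
state=s0 head=2 tape=bb[a]caab   (s0,a)→(s3,a,right)
state=s3 head=3 tape=bba[c]aab   (s3,c)→(s2,_,left)
state=s2 head=2 tape=bb[a]_aab   (s2,a)→(s2,_,stay)
state=s2 head=2 tape=bb[_]_aab   (s2,_)→(s1,c,stay)
state=s1 head=2 tape=bb[c]_aab   (s1,c)→(s0,a,stay)
state=s0 head=2 tape=bb[a]_aab   (s0,a)→(s3,a,right)
state=s3 head=3 tape=bba[_]aab   (s3,_)→(s1,_,left)
state=s1 head=2 tape=bb[a]_aab   (s1,a)→(s1,b,right)
state=s1 head=3 tape=bbb[_]aab   (s1,_)→(s2,b,right)
state=s2 head=4 tape=bbbb[a]ab   (s2,a)→(s2,_,stay)
state=s2 head=4 tape=bbbb[_]ab   (s2,_)→(s1,c,stay)
state=s1 head=4 tape=bbbb[c]ab   (s1,c)→(s0,a,stay)
state=s0 head=4 tape=bbbb[a]ab   (s0,a)→(s3,a,right)
state=s3 head=5 tape=bbbba[a]b   (s3,a)→(s1,c,right)
state=s1 head=6 tape=bbbbac[b]
After 26 steps: state s1, head at 6, tape bbbbacb.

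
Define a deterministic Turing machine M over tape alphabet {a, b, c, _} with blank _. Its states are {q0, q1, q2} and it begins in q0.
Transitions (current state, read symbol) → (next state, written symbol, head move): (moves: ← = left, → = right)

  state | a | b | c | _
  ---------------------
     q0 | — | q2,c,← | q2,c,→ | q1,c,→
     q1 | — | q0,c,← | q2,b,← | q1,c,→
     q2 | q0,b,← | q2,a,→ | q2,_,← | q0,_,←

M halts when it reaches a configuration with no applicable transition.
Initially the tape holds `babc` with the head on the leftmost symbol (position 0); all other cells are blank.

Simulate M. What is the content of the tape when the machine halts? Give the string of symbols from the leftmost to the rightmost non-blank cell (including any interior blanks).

cccccccabc

q0 | ______[b]abc   read b → write c, move ←, go to q2
q2 | _____[_]cabc   read _ → write _, move ←, go to q0
q0 | ____[_]_cabc   read _ → write c, move →, go to q1
q1 | ____c[_]cabc   read _ → write c, move →, go to q1
q1 | ____cc[c]abc   read c → write b, move ←, go to q2
q2 | ____c[c]babc   read c → write _, move ←, go to q2
q2 | ____[c]_babc   read c → write _, move ←, go to q2
q2 | ___[_]__babc   read _ → write _, move ←, go to q0
q0 | __[_]___babc   read _ → write c, move →, go to q1
q1 | __c[_]__babc   read _ → write c, move →, go to q1
q1 | __cc[_]_babc   read _ → write c, move →, go to q1
q1 | __ccc[_]babc   read _ → write c, move →, go to q1
q1 | __cccc[b]abc   read b → write c, move ←, go to q0
q0 | __ccc[c]cabc   read c → write c, move →, go to q2
q2 | __cccc[c]abc   read c → write _, move ←, go to q2
q2 | __ccc[c]_abc   read c → write _, move ←, go to q2
q2 | __cc[c]__abc   read c → write _, move ←, go to q2
q2 | __c[c]___abc   read c → write _, move ←, go to q2
q2 | __[c]____abc   read c → write _, move ←, go to q2
q2 | _[_]_____abc   read _ → write _, move ←, go to q0
q0 | [_]______abc   read _ → write c, move →, go to q1
q1 | c[_]_____abc   read _ → write c, move →, go to q1
q1 | cc[_]____abc   read _ → write c, move →, go to q1
q1 | ccc[_]___abc   read _ → write c, move →, go to q1
q1 | cccc[_]__abc   read _ → write c, move →, go to q1
q1 | ccccc[_]_abc   read _ → write c, move →, go to q1
q1 | cccccc[_]abc   read _ → write c, move →, go to q1
q1 | ccccccc[a]bc
The non-blank tape span at halt is cccccccabc.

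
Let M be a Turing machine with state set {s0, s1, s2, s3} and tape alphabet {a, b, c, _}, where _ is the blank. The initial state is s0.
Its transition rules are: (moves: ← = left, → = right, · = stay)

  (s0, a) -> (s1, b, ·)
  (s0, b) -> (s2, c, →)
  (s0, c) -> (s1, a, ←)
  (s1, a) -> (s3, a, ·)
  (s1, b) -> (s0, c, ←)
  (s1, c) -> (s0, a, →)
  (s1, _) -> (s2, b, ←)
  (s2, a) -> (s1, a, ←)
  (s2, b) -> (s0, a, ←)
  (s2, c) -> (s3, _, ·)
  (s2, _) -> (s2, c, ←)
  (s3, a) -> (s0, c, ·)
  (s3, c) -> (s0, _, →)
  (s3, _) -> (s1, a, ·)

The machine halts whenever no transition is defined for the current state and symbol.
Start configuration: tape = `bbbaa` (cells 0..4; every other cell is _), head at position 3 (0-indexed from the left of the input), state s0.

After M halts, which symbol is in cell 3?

s0 | _bbb[a]a   read a → write b, move ·, go to s1
s1 | _bbb[b]a   read b → write c, move ←, go to s0
s0 | _bb[b]ca   read b → write c, move →, go to s2
s2 | _bbc[c]a   read c → write _, move ·, go to s3
s3 | _bbc[_]a   read _ → write a, move ·, go to s1
s1 | _bbc[a]a   read a → write a, move ·, go to s3
s3 | _bbc[a]a   read a → write c, move ·, go to s0
s0 | _bbc[c]a   read c → write a, move ←, go to s1
s1 | _bb[c]aa   read c → write a, move →, go to s0
s0 | _bba[a]a   read a → write b, move ·, go to s1
s1 | _bba[b]a   read b → write c, move ←, go to s0
s0 | _bb[a]ca   read a → write b, move ·, go to s1
s1 | _bb[b]ca   read b → write c, move ←, go to s0
s0 | _b[b]cca   read b → write c, move →, go to s2
s2 | _bc[c]ca   read c → write _, move ·, go to s3
s3 | _bc[_]ca   read _ → write a, move ·, go to s1
s1 | _bc[a]ca   read a → write a, move ·, go to s3
s3 | _bc[a]ca   read a → write c, move ·, go to s0
s0 | _bc[c]ca   read c → write a, move ←, go to s1
s1 | _b[c]aca   read c → write a, move →, go to s0
s0 | _ba[a]ca   read a → write b, move ·, go to s1
s1 | _ba[b]ca   read b → write c, move ←, go to s0
s0 | _b[a]cca   read a → write b, move ·, go to s1
s1 | _b[b]cca   read b → write c, move ←, go to s0
s0 | _[b]ccca   read b → write c, move →, go to s2
s2 | _c[c]cca   read c → write _, move ·, go to s3
s3 | _c[_]cca   read _ → write a, move ·, go to s1
s1 | _c[a]cca   read a → write a, move ·, go to s3
s3 | _c[a]cca   read a → write c, move ·, go to s0
s0 | _c[c]cca   read c → write a, move ←, go to s1
s1 | _[c]acca   read c → write a, move →, go to s0
s0 | _a[a]cca   read a → write b, move ·, go to s1
s1 | _a[b]cca   read b → write c, move ←, go to s0
s0 | _[a]ccca   read a → write b, move ·, go to s1
s1 | _[b]ccca   read b → write c, move ←, go to s0
s0 | [_]cccca
Cell 3 holds c when M halts.

c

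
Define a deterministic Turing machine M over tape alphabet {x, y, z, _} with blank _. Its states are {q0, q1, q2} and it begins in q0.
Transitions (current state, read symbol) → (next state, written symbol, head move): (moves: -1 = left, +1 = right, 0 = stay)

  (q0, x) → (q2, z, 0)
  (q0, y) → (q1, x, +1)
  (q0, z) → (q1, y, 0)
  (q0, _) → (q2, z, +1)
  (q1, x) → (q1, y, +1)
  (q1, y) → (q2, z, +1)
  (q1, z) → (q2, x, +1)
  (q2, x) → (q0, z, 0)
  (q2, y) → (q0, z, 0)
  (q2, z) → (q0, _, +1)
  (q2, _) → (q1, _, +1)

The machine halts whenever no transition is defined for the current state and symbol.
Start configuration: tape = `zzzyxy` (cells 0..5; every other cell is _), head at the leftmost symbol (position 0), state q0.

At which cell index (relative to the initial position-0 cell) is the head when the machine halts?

7

q0 | [z]zzyxy__   read z → write y, move 0, go to q1
q1 | [y]zzyxy__   read y → write z, move +1, go to q2
q2 | z[z]zyxy__   read z → write _, move +1, go to q0
q0 | z_[z]yxy__   read z → write y, move 0, go to q1
q1 | z_[y]yxy__   read y → write z, move +1, go to q2
q2 | z_z[y]xy__   read y → write z, move 0, go to q0
q0 | z_z[z]xy__   read z → write y, move 0, go to q1
q1 | z_z[y]xy__   read y → write z, move +1, go to q2
q2 | z_zz[x]y__   read x → write z, move 0, go to q0
q0 | z_zz[z]y__   read z → write y, move 0, go to q1
q1 | z_zz[y]y__   read y → write z, move +1, go to q2
q2 | z_zzz[y]__   read y → write z, move 0, go to q0
q0 | z_zzz[z]__   read z → write y, move 0, go to q1
q1 | z_zzz[y]__   read y → write z, move +1, go to q2
q2 | z_zzzz[_]_   read _ → write _, move +1, go to q1
q1 | z_zzzz_[_]
At halt the head is at cell 7.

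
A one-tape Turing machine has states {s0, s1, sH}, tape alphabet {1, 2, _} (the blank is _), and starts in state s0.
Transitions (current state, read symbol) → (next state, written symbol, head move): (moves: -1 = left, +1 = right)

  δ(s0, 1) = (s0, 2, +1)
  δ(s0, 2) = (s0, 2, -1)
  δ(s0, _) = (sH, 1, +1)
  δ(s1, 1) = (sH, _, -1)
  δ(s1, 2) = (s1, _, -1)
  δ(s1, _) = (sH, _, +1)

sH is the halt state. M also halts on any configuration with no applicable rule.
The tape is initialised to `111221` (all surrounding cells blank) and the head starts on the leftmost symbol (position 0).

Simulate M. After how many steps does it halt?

state=s0 head=0 tape=_[1]11221   (s0,1)→(s0,2,+1)
state=s0 head=1 tape=_2[1]1221   (s0,1)→(s0,2,+1)
state=s0 head=2 tape=_22[1]221   (s0,1)→(s0,2,+1)
state=s0 head=3 tape=_222[2]21   (s0,2)→(s0,2,-1)
state=s0 head=2 tape=_22[2]221   (s0,2)→(s0,2,-1)
state=s0 head=1 tape=_2[2]2221   (s0,2)→(s0,2,-1)
state=s0 head=0 tape=_[2]22221   (s0,2)→(s0,2,-1)
state=s0 head=-1 tape=[_]222221   (s0,_)→(sH,1,+1)
state=sH head=0 tape=1[2]22221
M halts after 8 transitions.

8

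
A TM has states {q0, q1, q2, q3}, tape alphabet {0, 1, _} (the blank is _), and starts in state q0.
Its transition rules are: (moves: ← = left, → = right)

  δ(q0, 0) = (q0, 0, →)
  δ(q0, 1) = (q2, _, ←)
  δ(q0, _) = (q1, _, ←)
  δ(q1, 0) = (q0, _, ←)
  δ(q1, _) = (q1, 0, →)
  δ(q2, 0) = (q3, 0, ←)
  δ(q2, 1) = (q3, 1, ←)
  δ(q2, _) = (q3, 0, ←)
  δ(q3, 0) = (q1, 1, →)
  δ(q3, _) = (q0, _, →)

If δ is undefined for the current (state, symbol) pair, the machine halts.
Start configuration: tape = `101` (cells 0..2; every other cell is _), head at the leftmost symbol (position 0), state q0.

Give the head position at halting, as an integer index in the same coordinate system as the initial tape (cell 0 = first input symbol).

state=q0 head=0 tape=_____[1]01   (q0,1)→(q2,_,←)
state=q2 head=-1 tape=____[_]_01   (q2,_)→(q3,0,←)
state=q3 head=-2 tape=___[_]0_01   (q3,_)→(q0,_,→)
state=q0 head=-1 tape=____[0]_01   (q0,0)→(q0,0,→)
state=q0 head=0 tape=____0[_]01   (q0,_)→(q1,_,←)
state=q1 head=-1 tape=____[0]_01   (q1,0)→(q0,_,←)
state=q0 head=-2 tape=___[_]__01   (q0,_)→(q1,_,←)
state=q1 head=-3 tape=__[_]___01   (q1,_)→(q1,0,→)
state=q1 head=-2 tape=__0[_]__01   (q1,_)→(q1,0,→)
state=q1 head=-1 tape=__00[_]_01   (q1,_)→(q1,0,→)
state=q1 head=0 tape=__000[_]01   (q1,_)→(q1,0,→)
state=q1 head=1 tape=__0000[0]1   (q1,0)→(q0,_,←)
state=q0 head=0 tape=__000[0]_1   (q0,0)→(q0,0,→)
state=q0 head=1 tape=__0000[_]1   (q0,_)→(q1,_,←)
state=q1 head=0 tape=__000[0]_1   (q1,0)→(q0,_,←)
state=q0 head=-1 tape=__00[0]__1   (q0,0)→(q0,0,→)
state=q0 head=0 tape=__000[_]_1   (q0,_)→(q1,_,←)
state=q1 head=-1 tape=__00[0]__1   (q1,0)→(q0,_,←)
state=q0 head=-2 tape=__0[0]___1   (q0,0)→(q0,0,→)
state=q0 head=-1 tape=__00[_]__1   (q0,_)→(q1,_,←)
state=q1 head=-2 tape=__0[0]___1   (q1,0)→(q0,_,←)
state=q0 head=-3 tape=__[0]____1   (q0,0)→(q0,0,→)
state=q0 head=-2 tape=__0[_]___1   (q0,_)→(q1,_,←)
state=q1 head=-3 tape=__[0]____1   (q1,0)→(q0,_,←)
state=q0 head=-4 tape=_[_]_____1   (q0,_)→(q1,_,←)
state=q1 head=-5 tape=[_]______1   (q1,_)→(q1,0,→)
state=q1 head=-4 tape=0[_]_____1   (q1,_)→(q1,0,→)
state=q1 head=-3 tape=00[_]____1   (q1,_)→(q1,0,→)
state=q1 head=-2 tape=000[_]___1   (q1,_)→(q1,0,→)
state=q1 head=-1 tape=0000[_]__1   (q1,_)→(q1,0,→)
state=q1 head=0 tape=00000[_]_1   (q1,_)→(q1,0,→)
state=q1 head=1 tape=000000[_]1   (q1,_)→(q1,0,→)
state=q1 head=2 tape=0000000[1]
At halt the head is at cell 2.

2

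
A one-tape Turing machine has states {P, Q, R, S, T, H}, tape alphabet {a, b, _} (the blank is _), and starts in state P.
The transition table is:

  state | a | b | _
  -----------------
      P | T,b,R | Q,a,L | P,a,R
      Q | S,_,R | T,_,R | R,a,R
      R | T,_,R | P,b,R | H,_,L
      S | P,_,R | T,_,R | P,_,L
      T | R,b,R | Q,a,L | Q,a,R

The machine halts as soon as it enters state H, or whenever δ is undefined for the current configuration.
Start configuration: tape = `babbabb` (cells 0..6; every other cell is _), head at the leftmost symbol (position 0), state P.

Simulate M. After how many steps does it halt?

18

state=P head=0 tape=_[b]abbabb___   (P,b)→(Q,a,L)
state=Q head=-1 tape=[_]aabbabb___   (Q,_)→(R,a,R)
state=R head=0 tape=a[a]abbabb___   (R,a)→(T,_,R)
state=T head=1 tape=a_[a]bbabb___   (T,a)→(R,b,R)
state=R head=2 tape=a_b[b]babb___   (R,b)→(P,b,R)
state=P head=3 tape=a_bb[b]abb___   (P,b)→(Q,a,L)
state=Q head=2 tape=a_b[b]aabb___   (Q,b)→(T,_,R)
state=T head=3 tape=a_b_[a]abb___   (T,a)→(R,b,R)
state=R head=4 tape=a_b_b[a]bb___   (R,a)→(T,_,R)
state=T head=5 tape=a_b_b_[b]b___   (T,b)→(Q,a,L)
state=Q head=4 tape=a_b_b[_]ab___   (Q,_)→(R,a,R)
state=R head=5 tape=a_b_ba[a]b___   (R,a)→(T,_,R)
state=T head=6 tape=a_b_ba_[b]___   (T,b)→(Q,a,L)
state=Q head=5 tape=a_b_ba[_]a___   (Q,_)→(R,a,R)
state=R head=6 tape=a_b_baa[a]___   (R,a)→(T,_,R)
state=T head=7 tape=a_b_baa_[_]__   (T,_)→(Q,a,R)
state=Q head=8 tape=a_b_baa_a[_]_   (Q,_)→(R,a,R)
state=R head=9 tape=a_b_baa_aa[_]   (R,_)→(H,_,L)
state=H head=8 tape=a_b_baa_a[a]_
M halts after 18 transitions.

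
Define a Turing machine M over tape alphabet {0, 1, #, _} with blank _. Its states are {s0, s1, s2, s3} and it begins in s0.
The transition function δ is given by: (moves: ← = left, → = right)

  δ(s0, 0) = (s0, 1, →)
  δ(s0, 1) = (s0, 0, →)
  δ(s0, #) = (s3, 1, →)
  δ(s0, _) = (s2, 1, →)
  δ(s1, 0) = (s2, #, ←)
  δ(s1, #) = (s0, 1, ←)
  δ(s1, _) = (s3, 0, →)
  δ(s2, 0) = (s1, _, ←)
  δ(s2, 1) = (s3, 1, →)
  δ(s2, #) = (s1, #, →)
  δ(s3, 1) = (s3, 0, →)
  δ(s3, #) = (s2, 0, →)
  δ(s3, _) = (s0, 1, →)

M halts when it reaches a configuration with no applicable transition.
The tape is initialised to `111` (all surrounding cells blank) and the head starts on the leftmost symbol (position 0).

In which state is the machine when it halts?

state=s0 head=0 tape=[1]11__   (s0,1)→(s0,0,→)
state=s0 head=1 tape=0[1]1__   (s0,1)→(s0,0,→)
state=s0 head=2 tape=00[1]__   (s0,1)→(s0,0,→)
state=s0 head=3 tape=000[_]_   (s0,_)→(s2,1,→)
state=s2 head=4 tape=0001[_]
No transition is defined for (s2, _); M halts in state s2.

s2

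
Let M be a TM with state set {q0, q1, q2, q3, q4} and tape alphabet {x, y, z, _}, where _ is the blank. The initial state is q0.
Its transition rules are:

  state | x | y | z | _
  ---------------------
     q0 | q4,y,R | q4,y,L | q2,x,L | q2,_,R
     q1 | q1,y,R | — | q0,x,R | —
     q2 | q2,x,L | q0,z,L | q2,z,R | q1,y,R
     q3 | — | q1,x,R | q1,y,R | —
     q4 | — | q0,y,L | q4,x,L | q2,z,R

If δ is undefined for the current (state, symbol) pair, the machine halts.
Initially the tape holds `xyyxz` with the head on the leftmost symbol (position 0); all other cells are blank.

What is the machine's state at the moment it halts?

q4

state=q0 head=0 tape=__[x]yyxz   (q0,x)→(q4,y,R)
state=q4 head=1 tape=__y[y]yxz   (q4,y)→(q0,y,L)
state=q0 head=0 tape=__[y]yyxz   (q0,y)→(q4,y,L)
state=q4 head=-1 tape=_[_]yyyxz   (q4,_)→(q2,z,R)
state=q2 head=0 tape=_z[y]yyxz   (q2,y)→(q0,z,L)
state=q0 head=-1 tape=_[z]zyyxz   (q0,z)→(q2,x,L)
state=q2 head=-2 tape=[_]xzyyxz   (q2,_)→(q1,y,R)
state=q1 head=-1 tape=y[x]zyyxz   (q1,x)→(q1,y,R)
state=q1 head=0 tape=yy[z]yyxz   (q1,z)→(q0,x,R)
state=q0 head=1 tape=yyx[y]yxz   (q0,y)→(q4,y,L)
state=q4 head=0 tape=yy[x]yyxz
No transition is defined for (q4, x); M halts in state q4.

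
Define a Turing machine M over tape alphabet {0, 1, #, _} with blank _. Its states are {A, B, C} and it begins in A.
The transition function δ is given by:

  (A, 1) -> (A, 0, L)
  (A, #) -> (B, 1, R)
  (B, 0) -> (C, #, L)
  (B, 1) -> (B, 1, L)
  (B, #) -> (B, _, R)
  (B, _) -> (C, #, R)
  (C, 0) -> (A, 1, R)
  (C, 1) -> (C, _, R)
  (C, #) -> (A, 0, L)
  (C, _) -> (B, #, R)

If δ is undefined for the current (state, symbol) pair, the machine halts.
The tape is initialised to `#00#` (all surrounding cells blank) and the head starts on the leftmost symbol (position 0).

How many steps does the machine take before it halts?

4

A | [#]00#   read # → write 1, move R, go to B
B | 1[0]0#   read 0 → write #, move L, go to C
C | [1]#0#   read 1 → write _, move R, go to C
C | _[#]0#   read # → write 0, move L, go to A
A | [_]00#
M halts after 4 transitions.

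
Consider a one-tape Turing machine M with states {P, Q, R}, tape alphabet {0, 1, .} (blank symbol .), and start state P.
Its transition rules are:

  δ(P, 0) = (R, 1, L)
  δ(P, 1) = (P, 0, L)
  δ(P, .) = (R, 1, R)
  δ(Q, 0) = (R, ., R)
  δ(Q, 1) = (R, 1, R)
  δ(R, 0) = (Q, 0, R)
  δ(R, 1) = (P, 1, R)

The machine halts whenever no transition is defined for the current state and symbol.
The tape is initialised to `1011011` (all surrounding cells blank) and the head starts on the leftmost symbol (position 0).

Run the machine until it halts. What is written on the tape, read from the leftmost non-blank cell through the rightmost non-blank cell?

1010.0111

state=P head=0 tape=.[1]011011..   (P,1)→(P,0,L)
state=P head=-1 tape=[.]0011011..   (P,.)→(R,1,R)
state=R head=0 tape=1[0]011011..   (R,0)→(Q,0,R)
state=Q head=1 tape=10[0]11011..   (Q,0)→(R,.,R)
state=R head=2 tape=10.[1]1011..   (R,1)→(P,1,R)
state=P head=3 tape=10.1[1]011..   (P,1)→(P,0,L)
state=P head=2 tape=10.[1]0011..   (P,1)→(P,0,L)
state=P head=1 tape=10[.]00011..   (P,.)→(R,1,R)
state=R head=2 tape=101[0]0011..   (R,0)→(Q,0,R)
state=Q head=3 tape=1010[0]011..   (Q,0)→(R,.,R)
state=R head=4 tape=1010.[0]11..   (R,0)→(Q,0,R)
state=Q head=5 tape=1010.0[1]1..   (Q,1)→(R,1,R)
state=R head=6 tape=1010.01[1]..   (R,1)→(P,1,R)
state=P head=7 tape=1010.011[.].   (P,.)→(R,1,R)
state=R head=8 tape=1010.0111[.]
The non-blank tape span at halt is 1010.0111.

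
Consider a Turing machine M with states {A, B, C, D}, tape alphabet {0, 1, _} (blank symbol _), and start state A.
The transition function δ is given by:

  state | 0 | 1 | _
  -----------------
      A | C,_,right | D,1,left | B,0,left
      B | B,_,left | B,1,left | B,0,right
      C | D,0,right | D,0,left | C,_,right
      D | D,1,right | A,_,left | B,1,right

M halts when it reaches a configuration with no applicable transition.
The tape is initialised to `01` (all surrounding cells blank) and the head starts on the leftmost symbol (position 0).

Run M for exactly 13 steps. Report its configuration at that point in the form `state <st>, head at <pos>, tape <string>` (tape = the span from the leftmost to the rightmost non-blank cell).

A | ___[0]1   read 0 → write _, move right, go to C
C | ____[1]   read 1 → write 0, move left, go to D
D | ___[_]0   read _ → write 1, move right, go to B
B | ___1[0]   read 0 → write _, move left, go to B
B | ___[1]_   read 1 → write 1, move left, go to B
B | __[_]1_   read _ → write 0, move right, go to B
B | __0[1]_   read 1 → write 1, move left, go to B
B | __[0]1_   read 0 → write _, move left, go to B
B | _[_]_1_   read _ → write 0, move right, go to B
B | _0[_]1_   read _ → write 0, move right, go to B
B | _00[1]_   read 1 → write 1, move left, go to B
B | _0[0]1_   read 0 → write _, move left, go to B
B | _[0]_1_   read 0 → write _, move left, go to B
B | [_]__1_
After 13 steps: state B, head at -3, tape 1.

state B, head at -3, tape 1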